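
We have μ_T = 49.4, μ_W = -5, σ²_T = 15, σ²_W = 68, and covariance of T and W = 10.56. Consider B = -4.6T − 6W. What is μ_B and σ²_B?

μ_B = (-4.6)·μ_T + (-6)·μ_W = (-4.6)·49.4 + (-6)·(-5) = -197.24.
σ²_B = a²·σ²_T + b²·σ²_W + 2ab·covariance of T and W with a = -4.6, b = -6.
= (-4.6)²·15 + (-6)²·68 + 2·(-4.6)·(-6)·10.56
= 317.4 + 2448 + 582.912 = 3348.312.

μ_B = -197.24, σ²_B = 3348.312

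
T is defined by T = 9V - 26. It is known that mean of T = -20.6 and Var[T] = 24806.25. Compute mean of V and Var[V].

mean of V = 0.6, Var[V] = 306.25

From T = 9V - 26: mean of T = a·mean of V + b, so mean of V = (mean of T − b)/a = (-20.6 − (-26))/9 = 0.6.
Var[T] = a²·Var[V], so Var[V] = 24806.25/9² = 306.25.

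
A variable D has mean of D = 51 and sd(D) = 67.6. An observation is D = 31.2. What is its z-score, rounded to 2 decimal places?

z = (D − mean of D) / sd(D) = (31.2 − 51) / 67.6 ≈ -0.29.

z = -0.29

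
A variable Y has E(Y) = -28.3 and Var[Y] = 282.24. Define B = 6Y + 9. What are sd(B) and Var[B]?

B = 6Y + 9 is linear with a = 6, b = 9.
sd(Y) = √282.24 = 16.8.
sd(B) = |a|·sd(Y) = |6|·16.8 = 100.8.
Var[B] = a²·Var[Y] = 6²·282.24 = 10160.64 (the additive constant 9 does not affect variance).

sd(B) = 100.8, Var[B] = 10160.64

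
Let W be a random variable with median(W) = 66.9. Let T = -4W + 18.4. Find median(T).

median(T) = -249.2

A linear map preserves order up to sign, so median(T) = a·median(W) + b = (-4)·66.9 + 18.4 = -249.2.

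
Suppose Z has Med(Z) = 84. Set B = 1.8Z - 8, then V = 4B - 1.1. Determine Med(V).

Med(B) = 1.8·84 + (-8) = 143.2.
Med(V) = 4·143.2 + (-1.1) = 571.7.

Med(V) = 571.7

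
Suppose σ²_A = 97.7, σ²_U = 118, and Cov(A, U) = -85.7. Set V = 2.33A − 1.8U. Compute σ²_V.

σ²_V = 1631.57513

σ²_V = a²·σ²_A + b²·σ²_U + 2ab·Cov(A, U) with a = 2.33, b = -1.8.
= 2.33²·97.7 + (-1.8)²·118 + 2·2.33·(-1.8)·(-85.7)
= 530.40353 + 382.32 + 718.8516 = 1631.57513.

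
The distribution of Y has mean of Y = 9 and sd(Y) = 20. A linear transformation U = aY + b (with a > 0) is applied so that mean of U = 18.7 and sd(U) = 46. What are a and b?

a = 2.3, b = -2

sd(U) = a·sd(Y) (a > 0), so a = 46/20 = 2.3.
mean of U = a·mean of Y + b, so b = 18.7 − 2.3·9 = -2.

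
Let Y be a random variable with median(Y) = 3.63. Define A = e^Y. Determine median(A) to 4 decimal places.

median(A) = 37.7128

e^Y is monotone on this domain, so median(A) = exp(3.63) ≈ 37.7128.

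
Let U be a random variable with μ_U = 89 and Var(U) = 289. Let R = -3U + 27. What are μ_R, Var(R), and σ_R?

μ_R = -240, Var(R) = 2601, σ_R = 51

R = -3U + 27 is linear with a = -3, b = 27.
μ_R = a·μ_U + b = (-3)·89 + 27 = -240.
Var(R) = a²·Var(U) = (-3)²·289 = 2601 (the additive constant 27 does not affect variance).
σ_U = √289 = 17.
σ_R = |a|·σ_U = |-3|·17 = 51.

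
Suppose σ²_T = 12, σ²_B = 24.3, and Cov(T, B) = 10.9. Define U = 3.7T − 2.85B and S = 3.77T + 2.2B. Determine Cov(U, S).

Cov(U, S) = -13.36205

By bilinearity, Cov(U, S) = ac·σ²_T + bd·σ²_B + (ad+bc)·Cov(T, B), with a=3.7, b=-2.85, c=3.77, d=2.2.
ac·σ²_T = 3.7·3.77·12 = 167.388
bd·σ²_B = (-2.85)·2.2·24.3 = -152.361
(ad+bc)·Cov(T, B) = (-2.6045)·10.9 = -28.38905
Cov(U, S) = 167.388 + (-152.361) + (-28.38905) = -13.36205.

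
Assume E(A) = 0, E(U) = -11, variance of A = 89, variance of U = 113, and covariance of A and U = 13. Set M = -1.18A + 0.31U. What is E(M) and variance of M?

E(M) = (-1.18)·E(A) + 0.31·E(U) = (-1.18)·0 + 0.31·(-11) = -3.41.
variance of M = a²·variance of A + b²·variance of U + 2ab·covariance of A and U with a = -1.18, b = 0.31.
= (-1.18)²·89 + 0.31²·113 + 2·(-1.18)·0.31·13
= 123.9236 + 10.8593 + (-9.5108) = 125.2721.

E(M) = -3.41, variance of M = 125.2721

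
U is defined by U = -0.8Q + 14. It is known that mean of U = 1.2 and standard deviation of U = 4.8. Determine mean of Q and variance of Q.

From U = -0.8Q + 14: mean of U = a·mean of Q + b, so mean of Q = (mean of U − b)/a = (1.2 − 14)/(-0.8) = 16.
variance of U = 4.8² = 23.04.
variance of U = a²·variance of Q, so variance of Q = 23.04/(-0.8)² = 36.

mean of Q = 16, variance of Q = 36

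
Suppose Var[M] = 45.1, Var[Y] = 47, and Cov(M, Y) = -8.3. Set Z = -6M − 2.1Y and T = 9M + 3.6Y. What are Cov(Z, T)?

By bilinearity, Cov(Z, T) = ac·Var[M] + bd·Var[Y] + (ad+bc)·Cov(M, Y), with a=-6, b=-2.1, c=9, d=3.6.
ac·Var[M] = (-6)·9·45.1 = -2435.4
bd·Var[Y] = (-2.1)·3.6·47 = -355.32
(ad+bc)·Cov(M, Y) = (-40.5)·(-8.3) = 336.15
Cov(Z, T) = -2435.4 + (-355.32) + 336.15 = -2454.57.

Cov(Z, T) = -2454.57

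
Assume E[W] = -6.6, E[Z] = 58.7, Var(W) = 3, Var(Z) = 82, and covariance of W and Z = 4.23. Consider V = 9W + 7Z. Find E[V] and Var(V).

E[V] = 9·E[W] + 7·E[Z] = 9·(-6.6) + 7·58.7 = 351.5.
Var(V) = a²·Var(W) + b²·Var(Z) + 2ab·covariance of W and Z with a = 9, b = 7.
= 9²·3 + 7²·82 + 2·9·7·4.23
= 243 + 4018 + 532.98 = 4793.98.

E[V] = 351.5, Var(V) = 4793.98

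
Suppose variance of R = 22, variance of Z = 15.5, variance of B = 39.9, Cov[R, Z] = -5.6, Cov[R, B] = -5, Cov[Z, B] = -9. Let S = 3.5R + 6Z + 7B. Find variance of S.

variance of S = 1546.4

variance of S = a²·variance of R + b²·variance of Z + c²·variance of B + 2ab·Cov[R, Z] + 2ac·Cov[R, B] + 2bc·Cov[Z, B], with a = 3.5, b = 6, c = 7.
= 269.5 + 558 + 1955.1 + (-235.2) + (-245) + (-756)
= 1546.4.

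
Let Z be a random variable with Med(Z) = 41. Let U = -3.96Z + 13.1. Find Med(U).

A linear map preserves order up to sign, so Med(U) = a·Med(Z) + b = (-3.96)·41 + 13.1 = -149.26.

Med(U) = -149.26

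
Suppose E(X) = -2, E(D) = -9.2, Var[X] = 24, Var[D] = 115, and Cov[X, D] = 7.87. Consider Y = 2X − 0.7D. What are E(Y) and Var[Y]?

E(Y) = 2·E(X) + (-0.7)·E(D) = 2·(-2) + (-0.7)·(-9.2) = 2.44.
Var[Y] = a²·Var[X] + b²·Var[D] + 2ab·Cov[X, D] with a = 2, b = -0.7.
= 2²·24 + (-0.7)²·115 + 2·2·(-0.7)·7.87
= 96 + 56.35 + (-22.036) = 130.314.

E(Y) = 2.44, Var[Y] = 130.314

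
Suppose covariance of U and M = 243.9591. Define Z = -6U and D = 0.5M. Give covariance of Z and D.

covariance of Z and D = -731.8773

covariance of Z and D = a·c·covariance of U and M = (-6)·0.5·243.9591 = -731.8773. Additive constants drop out.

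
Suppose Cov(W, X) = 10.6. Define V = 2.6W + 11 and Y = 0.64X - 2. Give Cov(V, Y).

Cov(V, Y) = a·c·Cov(W, X) = 2.6·0.64·10.6 = 17.6384. Additive constants drop out.

Cov(V, Y) = 17.6384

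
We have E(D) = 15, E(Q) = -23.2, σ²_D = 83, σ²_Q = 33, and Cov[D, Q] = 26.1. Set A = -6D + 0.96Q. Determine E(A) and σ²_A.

E(A) = -112.272, σ²_A = 2717.7408

E(A) = (-6)·E(D) + 0.96·E(Q) = (-6)·15 + 0.96·(-23.2) = -112.272.
σ²_A = a²·σ²_D + b²·σ²_Q + 2ab·Cov[D, Q] with a = -6, b = 0.96.
= (-6)²·83 + 0.96²·33 + 2·(-6)·0.96·26.1
= 2988 + 30.4128 + (-300.672) = 2717.7408.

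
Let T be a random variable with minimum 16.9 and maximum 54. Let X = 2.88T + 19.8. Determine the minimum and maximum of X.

min(X) = 68.472, max(X) = 175.32

a = 2.88 > 0, so min(X) = a·min(T)+b = 2.88·16.9 + 19.8 = 68.472 and max(X) = 2.88·54 + 19.8 = 175.32.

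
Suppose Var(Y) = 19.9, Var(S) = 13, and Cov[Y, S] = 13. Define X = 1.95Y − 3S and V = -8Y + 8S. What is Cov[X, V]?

By bilinearity, Cov[X, V] = ac·Var(Y) + bd·Var(S) + (ad+bc)·Cov[Y, S], with a=1.95, b=-3, c=-8, d=8.
ac·Var(Y) = 1.95·(-8)·19.9 = -310.44
bd·Var(S) = (-3)·8·13 = -312
(ad+bc)·Cov[Y, S] = (39.6)·13 = 514.8
Cov[X, V] = -310.44 + (-312) + 514.8 = -107.64.

Cov[X, V] = -107.64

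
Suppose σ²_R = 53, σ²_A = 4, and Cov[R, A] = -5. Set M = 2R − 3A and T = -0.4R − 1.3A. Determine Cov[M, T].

Cov[M, T] = -19.8

By bilinearity, Cov[M, T] = ac·σ²_R + bd·σ²_A + (ad+bc)·Cov[R, A], with a=2, b=-3, c=-0.4, d=-1.3.
ac·σ²_R = 2·(-0.4)·53 = -42.4
bd·σ²_A = (-3)·(-1.3)·4 = 15.6
(ad+bc)·Cov[R, A] = (-1.4)·(-5) = 7
Cov[M, T] = -42.4 + 15.6 + 7 = -19.8.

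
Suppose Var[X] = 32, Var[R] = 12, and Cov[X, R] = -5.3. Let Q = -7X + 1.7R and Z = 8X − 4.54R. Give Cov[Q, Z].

Cov[Q, Z] = -2125.13

By bilinearity, Cov[Q, Z] = ac·Var[X] + bd·Var[R] + (ad+bc)·Cov[X, R], with a=-7, b=1.7, c=8, d=-4.54.
ac·Var[X] = (-7)·8·32 = -1792
bd·Var[R] = 1.7·(-4.54)·12 = -92.616
(ad+bc)·Cov[X, R] = (45.38)·(-5.3) = -240.514
Cov[Q, Z] = -1792 + (-92.616) + (-240.514) = -2125.13.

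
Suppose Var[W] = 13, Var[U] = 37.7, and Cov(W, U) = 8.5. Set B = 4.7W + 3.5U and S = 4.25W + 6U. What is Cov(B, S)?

Cov(B, S) = 1417.5125

By bilinearity, Cov(B, S) = ac·Var[W] + bd·Var[U] + (ad+bc)·Cov(W, U), with a=4.7, b=3.5, c=4.25, d=6.
ac·Var[W] = 4.7·4.25·13 = 259.675
bd·Var[U] = 3.5·6·37.7 = 791.7
(ad+bc)·Cov(W, U) = (43.075)·8.5 = 366.1375
Cov(B, S) = 259.675 + 791.7 + 366.1375 = 1417.5125.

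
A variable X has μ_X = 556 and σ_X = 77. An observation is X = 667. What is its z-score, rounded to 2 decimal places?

z = 1.44

z = (X − μ_X) / σ_X = (667 − 556) / 77 ≈ 1.44.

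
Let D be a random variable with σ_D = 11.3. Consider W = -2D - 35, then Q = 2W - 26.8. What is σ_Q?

σ_W = |-2|·11.3 = 22.6.
σ_Q = |2|·22.6 = 45.2.

σ_Q = 45.2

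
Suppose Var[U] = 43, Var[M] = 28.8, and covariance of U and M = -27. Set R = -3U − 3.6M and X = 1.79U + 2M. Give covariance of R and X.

By bilinearity, covariance of R and X = ac·Var[U] + bd·Var[M] + (ad+bc)·covariance of U and M, with a=-3, b=-3.6, c=1.79, d=2.
ac·Var[U] = (-3)·1.79·43 = -230.91
bd·Var[M] = (-3.6)·2·28.8 = -207.36
(ad+bc)·covariance of U and M = (-12.444)·(-27) = 335.988
covariance of R and X = -230.91 + (-207.36) + 335.988 = -102.282.

covariance of R and X = -102.282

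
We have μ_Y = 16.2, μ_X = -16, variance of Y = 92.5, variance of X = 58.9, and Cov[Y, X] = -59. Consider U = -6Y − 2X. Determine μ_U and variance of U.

μ_U = (-6)·μ_Y + (-2)·μ_X = (-6)·16.2 + (-2)·(-16) = -65.2.
variance of U = a²·variance of Y + b²·variance of X + 2ab·Cov[Y, X] with a = -6, b = -2.
= (-6)²·92.5 + (-2)²·58.9 + 2·(-6)·(-2)·(-59)
= 3330 + 235.6 + (-1416) = 2149.6.

μ_U = -65.2, variance of U = 2149.6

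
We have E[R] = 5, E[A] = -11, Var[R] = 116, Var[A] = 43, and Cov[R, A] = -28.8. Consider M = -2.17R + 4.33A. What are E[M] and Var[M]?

E[M] = (-2.17)·E[R] + 4.33·E[A] = (-2.17)·5 + 4.33·(-11) = -58.48.
Var[M] = a²·Var[R] + b²·Var[A] + 2ab·Cov[R, A] with a = -2.17, b = 4.33.
= (-2.17)²·116 + 4.33²·43 + 2·(-2.17)·4.33·(-28.8)
= 546.2324 + 806.2027 + 541.21536 = 1893.65046.

E[M] = -58.48, Var[M] = 1893.65046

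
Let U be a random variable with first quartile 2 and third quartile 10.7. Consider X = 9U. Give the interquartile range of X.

IQR(X) = 78.3

IQR of U = Q3 − Q1 = 10.7 − 2 = 8.7.
Under X = aU + b, IQR(X) = |a|·IQR(U) = |9|·8.7 = 78.3 (shifts cancel; spread scales by |a|).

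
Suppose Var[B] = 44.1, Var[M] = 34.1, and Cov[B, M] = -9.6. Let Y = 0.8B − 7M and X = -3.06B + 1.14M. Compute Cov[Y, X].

By bilinearity, Cov[Y, X] = ac·Var[B] + bd·Var[M] + (ad+bc)·Cov[B, M], with a=0.8, b=-7, c=-3.06, d=1.14.
ac·Var[B] = 0.8·(-3.06)·44.1 = -107.9568
bd·Var[M] = (-7)·1.14·34.1 = -272.118
(ad+bc)·Cov[B, M] = (22.332)·(-9.6) = -214.3872
Cov[Y, X] = -107.9568 + (-272.118) + (-214.3872) = -594.462.

Cov[Y, X] = -594.462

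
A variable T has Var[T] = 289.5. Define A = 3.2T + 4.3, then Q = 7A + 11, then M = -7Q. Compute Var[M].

Var[A] = 3.2²·289.5 = 2964.48.
Var[Q] = 7²·2964.48 = 145259.52.
Var[M] = (-7)²·145259.52 = 7117716.48.

Var[M] = 7117716.48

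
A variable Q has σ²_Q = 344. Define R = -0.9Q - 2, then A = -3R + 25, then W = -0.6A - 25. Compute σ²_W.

σ²_R = (-0.9)²·344 = 278.64.
σ²_A = (-3)²·278.64 = 2507.76.
σ²_W = (-0.6)²·2507.76 = 902.7936.

σ²_W = 902.7936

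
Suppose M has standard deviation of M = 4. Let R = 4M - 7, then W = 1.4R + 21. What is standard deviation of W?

standard deviation of R = |4|·4 = 16.
standard deviation of W = |1.4|·16 = 22.4.

standard deviation of W = 22.4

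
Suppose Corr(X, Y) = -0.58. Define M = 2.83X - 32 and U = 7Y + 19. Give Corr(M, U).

Linear rescalings preserve correlation up to sign; here the slopes 2.83 and 7 have the same sign, so Corr(M, U) = Corr(X, Y) = -0.58.

Corr(M, U) = -0.58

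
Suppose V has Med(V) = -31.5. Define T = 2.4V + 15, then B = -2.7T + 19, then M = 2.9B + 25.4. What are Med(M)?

Med(T) = 2.4·(-31.5) + 15 = -60.6.
Med(B) = (-2.7)·(-60.6) + 19 = 182.62.
Med(M) = 2.9·182.62 + 25.4 = 554.998.

Med(M) = 554.998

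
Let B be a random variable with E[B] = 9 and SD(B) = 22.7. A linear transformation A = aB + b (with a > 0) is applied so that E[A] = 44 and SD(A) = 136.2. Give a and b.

SD(A) = a·SD(B) (a > 0), so a = 136.2/22.7 = 6.
E[A] = a·E[B] + b, so b = 44 − 6·9 = -10.

a = 6, b = -10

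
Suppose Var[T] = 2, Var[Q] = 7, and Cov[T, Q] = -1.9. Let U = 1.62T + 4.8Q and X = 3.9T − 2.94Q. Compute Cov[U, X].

By bilinearity, Cov[U, X] = ac·Var[T] + bd·Var[Q] + (ad+bc)·Cov[T, Q], with a=1.62, b=4.8, c=3.9, d=-2.94.
ac·Var[T] = 1.62·3.9·2 = 12.636
bd·Var[Q] = 4.8·(-2.94)·7 = -98.784
(ad+bc)·Cov[T, Q] = (13.9572)·(-1.9) = -26.51868
Cov[U, X] = 12.636 + (-98.784) + (-26.51868) = -112.66668.

Cov[U, X] = -112.66668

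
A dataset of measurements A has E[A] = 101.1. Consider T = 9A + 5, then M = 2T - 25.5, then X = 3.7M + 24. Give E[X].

E[T] = 9·101.1 + 5 = 914.9.
E[M] = 2·914.9 + (-25.5) = 1804.3.
E[X] = 3.7·1804.3 + 24 = 6699.91.

E[X] = 6699.91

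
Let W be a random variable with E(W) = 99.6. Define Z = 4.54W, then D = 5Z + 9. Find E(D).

E(Z) = 4.54·99.6 = 452.184.
E(D) = 5·452.184 + 9 = 2269.92.

E(D) = 2269.92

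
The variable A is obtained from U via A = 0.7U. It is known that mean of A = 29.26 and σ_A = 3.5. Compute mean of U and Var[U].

mean of U = 41.8, Var[U] = 25

From A = 0.7U: mean of A = a·mean of U + b, so mean of U = (mean of A − b)/a = (29.26 − 0)/0.7 = 41.8.
Var[A] = 3.5² = 12.25.
Var[A] = a²·Var[U], so Var[U] = 12.25/0.7² = 25.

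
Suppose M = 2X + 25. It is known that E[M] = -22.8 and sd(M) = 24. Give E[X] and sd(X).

From M = 2X + 25: E[M] = a·E[X] + b, so E[X] = (E[M] − b)/a = (-22.8 − 25)/2 = -23.9.
sd(M) = |a|·sd(X), so sd(X) = 24/|2| = 12.

E[X] = -23.9, sd(X) = 12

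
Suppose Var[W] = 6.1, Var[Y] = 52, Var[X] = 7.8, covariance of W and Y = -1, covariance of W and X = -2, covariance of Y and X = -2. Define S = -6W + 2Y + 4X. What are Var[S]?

Var[S] = a²·Var[W] + b²·Var[Y] + c²·Var[X] + 2ab·covariance of W and Y + 2ac·covariance of W and X + 2bc·covariance of Y and X, with a = -6, b = 2, c = 4.
= 219.6 + 208 + 124.8 + 24 + 96 + (-32)
= 640.4.

Var[S] = 640.4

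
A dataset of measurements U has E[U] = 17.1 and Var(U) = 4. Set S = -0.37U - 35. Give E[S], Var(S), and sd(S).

E[S] = -41.327, Var(S) = 0.5476, sd(S) = 0.74

S = -0.37U - 35 is linear with a = -0.37, b = -35.
E[S] = a·E[U] + b = (-0.37)·17.1 + (-35) = -41.327.
Var(S) = a²·Var(U) = (-0.37)²·4 = 0.5476 (the additive constant -35 does not affect variance).
sd(U) = √4 = 2.
sd(S) = |a|·sd(U) = |-0.37|·2 = 0.74.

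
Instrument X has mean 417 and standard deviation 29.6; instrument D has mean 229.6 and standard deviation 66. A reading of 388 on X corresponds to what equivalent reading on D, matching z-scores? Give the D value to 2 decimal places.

z = (388 − 417)/29.6 ≈ -0.9797.
D = 229.6 + z·66 = 229.6 + (388 − 417)·66/29.6 ≈ 164.94.

D = 164.94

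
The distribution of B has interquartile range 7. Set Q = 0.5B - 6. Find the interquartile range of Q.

Under Q = aB + b, IQR(Q) = |a|·IQR(B) = |0.5|·7 = 3.5 (shifts cancel; spread scales by |a|).

IQR(Q) = 3.5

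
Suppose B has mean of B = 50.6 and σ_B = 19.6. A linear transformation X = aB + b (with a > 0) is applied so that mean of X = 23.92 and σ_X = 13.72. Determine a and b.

σ_X = a·σ_B (a > 0), so a = 13.72/19.6 = 0.7.
mean of X = a·mean of B + b, so b = 23.92 − 0.7·50.6 = -11.5.

a = 0.7, b = -11.5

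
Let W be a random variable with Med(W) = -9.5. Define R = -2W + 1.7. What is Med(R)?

Med(R) = 20.7

A linear map preserves order up to sign, so Med(R) = a·Med(W) + b = (-2)·(-9.5) + 1.7 = 20.7.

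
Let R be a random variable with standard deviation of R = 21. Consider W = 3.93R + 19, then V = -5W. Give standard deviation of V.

standard deviation of V = 412.65

standard deviation of W = |3.93|·21 = 82.53.
standard deviation of V = |-5|·82.53 = 412.65.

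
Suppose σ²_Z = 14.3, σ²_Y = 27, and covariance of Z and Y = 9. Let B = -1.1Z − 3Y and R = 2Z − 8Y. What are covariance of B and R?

covariance of B and R = 641.74

By bilinearity, covariance of B and R = ac·σ²_Z + bd·σ²_Y + (ad+bc)·covariance of Z and Y, with a=-1.1, b=-3, c=2, d=-8.
ac·σ²_Z = (-1.1)·2·14.3 = -31.46
bd·σ²_Y = (-3)·(-8)·27 = 648
(ad+bc)·covariance of Z and Y = (2.8)·9 = 25.2
covariance of B and R = -31.46 + 648 + 25.2 = 641.74.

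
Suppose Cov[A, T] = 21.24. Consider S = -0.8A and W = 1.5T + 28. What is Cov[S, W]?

Cov[S, W] = -25.488

Cov[S, W] = a·c·Cov[A, T] = (-0.8)·1.5·21.24 = -25.488. Additive constants drop out.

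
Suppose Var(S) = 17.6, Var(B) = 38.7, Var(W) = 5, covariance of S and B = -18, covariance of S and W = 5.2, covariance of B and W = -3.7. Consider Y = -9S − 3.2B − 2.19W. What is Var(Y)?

Var(Y) = a²·Var(S) + b²·Var(B) + c²·Var(W) + 2ab·covariance of S and B + 2ac·covariance of S and W + 2bc·covariance of B and W, with a = -9, b = -3.2, c = -2.19.
= 1425.6 + 396.288 + 23.9805 + (-1036.8) + 204.984 + (-51.8592)
= 962.1933.

Var(Y) = 962.1933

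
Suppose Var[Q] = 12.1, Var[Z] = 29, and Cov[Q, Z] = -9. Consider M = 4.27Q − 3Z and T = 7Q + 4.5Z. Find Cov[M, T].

By bilinearity, Cov[M, T] = ac·Var[Q] + bd·Var[Z] + (ad+bc)·Cov[Q, Z], with a=4.27, b=-3, c=7, d=4.5.
ac·Var[Q] = 4.27·7·12.1 = 361.669
bd·Var[Z] = (-3)·4.5·29 = -391.5
(ad+bc)·Cov[Q, Z] = (-1.785)·(-9) = 16.065
Cov[M, T] = 361.669 + (-391.5) + 16.065 = -13.766.

Cov[M, T] = -13.766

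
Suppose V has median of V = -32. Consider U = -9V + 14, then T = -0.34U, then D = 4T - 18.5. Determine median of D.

median of U = (-9)·(-32) + 14 = 302.
median of T = (-0.34)·302 = -102.68.
median of D = 4·(-102.68) + (-18.5) = -429.22.

median of D = -429.22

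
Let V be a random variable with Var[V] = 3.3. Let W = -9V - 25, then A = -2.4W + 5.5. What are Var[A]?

Var[A] = 1539.648

Var[W] = (-9)²·3.3 = 267.3.
Var[A] = (-2.4)²·267.3 = 1539.648.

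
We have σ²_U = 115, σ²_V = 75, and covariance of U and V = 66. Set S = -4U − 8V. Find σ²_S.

σ²_S = a²·σ²_U + b²·σ²_V + 2ab·covariance of U and V with a = -4, b = -8.
= (-4)²·115 + (-8)²·75 + 2·(-4)·(-8)·66
= 1840 + 4800 + 4224 = 10864.

σ²_S = 10864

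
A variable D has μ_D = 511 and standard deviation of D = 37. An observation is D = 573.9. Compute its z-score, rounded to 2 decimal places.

z = 1.70

z = (D − μ_D) / standard deviation of D = (573.9 − 511) / 37 = 1.70.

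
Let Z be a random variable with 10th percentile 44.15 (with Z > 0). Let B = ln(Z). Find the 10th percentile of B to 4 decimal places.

ln(Z) is increasing, so P_{10}(B) = g(P_{10}(Z)) ≈ 3.7876.

10th percentile of B = 3.7876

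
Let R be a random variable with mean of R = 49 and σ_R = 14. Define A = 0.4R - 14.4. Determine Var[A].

A = 0.4R - 14.4 is linear with a = 0.4, b = -14.4.
Var[R] = 14² = 196.
Var[A] = a²·Var[R] = 0.4²·196 = 31.36 (the additive constant -14.4 does not affect variance).

Var[A] = 31.36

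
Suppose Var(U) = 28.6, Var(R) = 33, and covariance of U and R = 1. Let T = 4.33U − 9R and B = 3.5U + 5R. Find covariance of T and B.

By bilinearity, covariance of T and B = ac·Var(U) + bd·Var(R) + (ad+bc)·covariance of U and R, with a=4.33, b=-9, c=3.5, d=5.
ac·Var(U) = 4.33·3.5·28.6 = 433.433
bd·Var(R) = (-9)·5·33 = -1485
(ad+bc)·covariance of U and R = (-9.85)·1 = -9.85
covariance of T and B = 433.433 + (-1485) + (-9.85) = -1061.417.

covariance of T and B = -1061.417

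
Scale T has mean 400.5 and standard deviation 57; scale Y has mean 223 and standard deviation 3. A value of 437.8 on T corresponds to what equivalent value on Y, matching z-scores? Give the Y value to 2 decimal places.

Y = 224.96

z = (437.8 − 400.5)/57 ≈ 0.6544.
Y = 223 + z·3 = 223 + (437.8 − 400.5)·3/57 ≈ 224.96.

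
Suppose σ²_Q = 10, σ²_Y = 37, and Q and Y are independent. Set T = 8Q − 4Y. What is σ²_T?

σ²_T = a²·σ²_Q + b²·σ²_Y + 2ab·covariance of Q and Y with a = 8, b = -4.
Independence gives covariance of Q and Y = 0.
= 8²·10 + (-4)²·37 + 2·8·(-4)·0
= 640 + 592 + 0 = 1232.

σ²_T = 1232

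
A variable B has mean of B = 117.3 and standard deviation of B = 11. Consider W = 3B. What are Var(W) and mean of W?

Var(W) = 1089, mean of W = 351.9

W = 3B is linear with a = 3, b = 0.
Var(B) = 11² = 121.
Var(W) = a²·Var(B) = 3²·121 = 1089.
mean of W = a·mean of B + b = 3·117.3 = 351.9.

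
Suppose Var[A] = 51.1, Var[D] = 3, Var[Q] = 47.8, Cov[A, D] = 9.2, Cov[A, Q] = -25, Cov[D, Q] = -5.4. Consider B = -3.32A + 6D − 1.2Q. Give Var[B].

Var[B] = a²·Var[A] + b²·Var[D] + c²·Var[Q] + 2ab·Cov[A, D] + 2ac·Cov[A, Q] + 2bc·Cov[D, Q], with a = -3.32, b = 6, c = -1.2.
= 563.24464 + 108 + 68.832 + (-366.528) + (-199.2) + 77.76
= 252.10864.

Var[B] = 252.10864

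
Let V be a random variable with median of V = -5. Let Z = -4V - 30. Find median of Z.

A linear map preserves order up to sign, so median of Z = a·median of V + b = (-4)·(-5) + (-30) = -10.

median of Z = -10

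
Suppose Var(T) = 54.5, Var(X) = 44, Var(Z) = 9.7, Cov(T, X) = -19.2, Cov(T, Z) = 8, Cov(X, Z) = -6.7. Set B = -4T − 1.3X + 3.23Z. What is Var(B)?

Var(B) = 697.42573

Var(B) = a²·Var(T) + b²·Var(X) + c²·Var(Z) + 2ab·Cov(T, X) + 2ac·Cov(T, Z) + 2bc·Cov(X, Z), with a = -4, b = -1.3, c = 3.23.
= 872 + 74.36 + 101.19913 + (-199.68) + (-206.72) + 56.2666
= 697.42573.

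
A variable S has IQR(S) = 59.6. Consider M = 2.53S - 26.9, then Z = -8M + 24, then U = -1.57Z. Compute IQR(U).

IQR(M) = |2.53|·59.6 = 150.788.
IQR(Z) = |-8|·150.788 = 1206.304.
IQR(U) = |-1.57|·1206.304 = 1893.89728.

IQR(U) = 1893.89728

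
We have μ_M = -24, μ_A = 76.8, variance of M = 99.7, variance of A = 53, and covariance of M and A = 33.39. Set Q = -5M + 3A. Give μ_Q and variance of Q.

μ_Q = 350.4, variance of Q = 1967.8

μ_Q = (-5)·μ_M + 3·μ_A = (-5)·(-24) + 3·76.8 = 350.4.
variance of Q = a²·variance of M + b²·variance of A + 2ab·covariance of M and A with a = -5, b = 3.
= (-5)²·99.7 + 3²·53 + 2·(-5)·3·33.39
= 2492.5 + 477 + (-1001.7) = 1967.8.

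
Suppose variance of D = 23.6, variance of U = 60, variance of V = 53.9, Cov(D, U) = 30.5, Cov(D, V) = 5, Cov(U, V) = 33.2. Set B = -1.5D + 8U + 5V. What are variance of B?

variance of B = a²·variance of D + b²·variance of U + c²·variance of V + 2ab·Cov(D, U) + 2ac·Cov(D, V) + 2bc·Cov(U, V), with a = -1.5, b = 8, c = 5.
= 53.1 + 3840 + 1347.5 + (-732) + (-75) + 2656
= 7089.6.

variance of B = 7089.6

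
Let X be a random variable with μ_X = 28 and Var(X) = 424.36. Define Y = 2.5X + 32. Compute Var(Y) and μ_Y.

Y = 2.5X + 32 is linear with a = 2.5, b = 32.
Var(Y) = a²·Var(X) = 2.5²·424.36 = 2652.25 (the additive constant 32 does not affect variance).
μ_Y = a·μ_X + b = 2.5·28 + 32 = 102.

Var(Y) = 2652.25, μ_Y = 102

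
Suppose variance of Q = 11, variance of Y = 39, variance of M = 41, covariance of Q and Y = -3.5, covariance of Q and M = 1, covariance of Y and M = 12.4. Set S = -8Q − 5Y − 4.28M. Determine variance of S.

variance of S = a²·variance of Q + b²·variance of Y + c²·variance of M + 2ab·covariance of Q and Y + 2ac·covariance of Q and M + 2bc·covariance of Y and M, with a = -8, b = -5, c = -4.28.
= 704 + 975 + 751.0544 + (-280) + 68.48 + 530.72
= 2749.2544.

variance of S = 2749.2544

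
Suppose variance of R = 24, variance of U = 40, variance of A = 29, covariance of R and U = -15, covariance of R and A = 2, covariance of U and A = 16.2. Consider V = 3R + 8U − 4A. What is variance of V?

variance of V = a²·variance of R + b²·variance of U + c²·variance of A + 2ab·covariance of R and U + 2ac·covariance of R and A + 2bc·covariance of U and A, with a = 3, b = 8, c = -4.
= 216 + 2560 + 464 + (-720) + (-48) + (-1036.8)
= 1435.2.

variance of V = 1435.2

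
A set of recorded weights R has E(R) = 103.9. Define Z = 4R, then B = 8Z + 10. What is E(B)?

E(B) = 3334.8

E(Z) = 4·103.9 = 415.6.
E(B) = 8·415.6 + 10 = 3334.8.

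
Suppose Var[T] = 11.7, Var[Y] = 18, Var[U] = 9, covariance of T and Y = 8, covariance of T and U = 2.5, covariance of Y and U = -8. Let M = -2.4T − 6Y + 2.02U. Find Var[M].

Var[M] = 1152.1956

Var[M] = a²·Var[T] + b²·Var[Y] + c²·Var[U] + 2ab·covariance of T and Y + 2ac·covariance of T and U + 2bc·covariance of Y and U, with a = -2.4, b = -6, c = 2.02.
= 67.392 + 648 + 36.7236 + 230.4 + (-24.24) + 193.92
= 1152.1956.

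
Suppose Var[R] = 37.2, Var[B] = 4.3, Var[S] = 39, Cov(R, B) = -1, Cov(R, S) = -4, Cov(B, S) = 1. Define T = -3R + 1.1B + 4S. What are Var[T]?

Var[T] = 1075.403

Var[T] = a²·Var[R] + b²·Var[B] + c²·Var[S] + 2ab·Cov(R, B) + 2ac·Cov(R, S) + 2bc·Cov(B, S), with a = -3, b = 1.1, c = 4.
= 334.8 + 5.203 + 624 + 6.6 + 96 + 8.8
= 1075.403.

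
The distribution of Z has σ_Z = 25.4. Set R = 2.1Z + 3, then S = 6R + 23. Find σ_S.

σ_S = 320.04

σ_R = |2.1|·25.4 = 53.34.
σ_S = |6|·53.34 = 320.04.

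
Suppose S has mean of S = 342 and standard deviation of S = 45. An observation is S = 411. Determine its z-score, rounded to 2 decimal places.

z = 1.53

z = (S − mean of S) / standard deviation of S = (411 − 342) / 45 ≈ 1.53.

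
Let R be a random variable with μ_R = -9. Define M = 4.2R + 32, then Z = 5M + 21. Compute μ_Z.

μ_M = 4.2·(-9) + 32 = -5.8.
μ_Z = 5·(-5.8) + 21 = -8.

μ_Z = -8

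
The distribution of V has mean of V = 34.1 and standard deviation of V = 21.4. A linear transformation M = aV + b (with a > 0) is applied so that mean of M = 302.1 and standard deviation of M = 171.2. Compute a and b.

a = 8, b = 29.3

standard deviation of M = a·standard deviation of V (a > 0), so a = 171.2/21.4 = 8.
mean of M = a·mean of V + b, so b = 302.1 − 8·34.1 = 29.3.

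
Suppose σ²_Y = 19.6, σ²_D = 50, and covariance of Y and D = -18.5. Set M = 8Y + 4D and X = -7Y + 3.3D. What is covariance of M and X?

By bilinearity, covariance of M and X = ac·σ²_Y + bd·σ²_D + (ad+bc)·covariance of Y and D, with a=8, b=4, c=-7, d=3.3.
ac·σ²_Y = 8·(-7)·19.6 = -1097.6
bd·σ²_D = 4·3.3·50 = 660
(ad+bc)·covariance of Y and D = (-1.6)·(-18.5) = 29.6
covariance of M and X = -1097.6 + 660 + 29.6 = -408.

covariance of M and X = -408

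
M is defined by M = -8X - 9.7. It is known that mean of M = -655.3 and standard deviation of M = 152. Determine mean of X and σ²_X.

mean of X = 80.7, σ²_X = 361

From M = -8X - 9.7: mean of M = a·mean of X + b, so mean of X = (mean of M − b)/a = (-655.3 − (-9.7))/(-8) = 80.7.
σ²_M = 152² = 23104.
σ²_M = a²·σ²_X, so σ²_X = 23104/(-8)² = 361.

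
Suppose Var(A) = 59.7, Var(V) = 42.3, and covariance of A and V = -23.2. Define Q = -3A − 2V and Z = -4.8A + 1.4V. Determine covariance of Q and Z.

covariance of Q and Z = 615.96

By bilinearity, covariance of Q and Z = ac·Var(A) + bd·Var(V) + (ad+bc)·covariance of A and V, with a=-3, b=-2, c=-4.8, d=1.4.
ac·Var(A) = (-3)·(-4.8)·59.7 = 859.68
bd·Var(V) = (-2)·1.4·42.3 = -118.44
(ad+bc)·covariance of A and V = (5.4)·(-23.2) = -125.28
covariance of Q and Z = 859.68 + (-118.44) + (-125.28) = 615.96.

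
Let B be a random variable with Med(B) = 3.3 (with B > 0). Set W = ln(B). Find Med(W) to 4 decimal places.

Med(W) = 1.1939

ln(B) is monotone on this domain, so Med(W) = ln(3.3) ≈ 1.1939.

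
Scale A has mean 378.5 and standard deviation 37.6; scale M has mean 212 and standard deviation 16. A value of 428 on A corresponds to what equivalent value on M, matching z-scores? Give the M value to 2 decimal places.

z = (428 − 378.5)/37.6 ≈ 1.3165.
M = 212 + z·16 = 212 + (428 − 378.5)·16/37.6 ≈ 233.06.

M = 233.06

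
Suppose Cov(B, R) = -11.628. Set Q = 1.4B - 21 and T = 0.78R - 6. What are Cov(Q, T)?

Cov(Q, T) = a·c·Cov(B, R) = 1.4·0.78·(-11.628) = -12.697776. Additive constants drop out.

Cov(Q, T) = -12.697776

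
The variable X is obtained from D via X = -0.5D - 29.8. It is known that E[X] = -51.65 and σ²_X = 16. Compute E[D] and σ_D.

E[D] = 43.7, σ_D = 8

From X = -0.5D - 29.8: E[X] = a·E[D] + b, so E[D] = (E[X] − b)/a = (-51.65 − (-29.8))/(-0.5) = 43.7.
σ_X = √16 = 4.
σ_X = |a|·σ_D, so σ_D = 4/|-0.5| = 8.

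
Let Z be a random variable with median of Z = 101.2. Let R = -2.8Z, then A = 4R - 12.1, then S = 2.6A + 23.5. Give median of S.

median of R = (-2.8)·101.2 = -283.36.
median of A = 4·(-283.36) + (-12.1) = -1145.54.
median of S = 2.6·(-1145.54) + 23.5 = -2954.904.

median of S = -2954.904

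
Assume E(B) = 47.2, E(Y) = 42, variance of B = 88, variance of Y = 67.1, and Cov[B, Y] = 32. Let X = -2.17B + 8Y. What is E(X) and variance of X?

E(X) = 233.576, variance of X = 3597.7432

E(X) = (-2.17)·E(B) + 8·E(Y) = (-2.17)·47.2 + 8·42 = 233.576.
variance of X = a²·variance of B + b²·variance of Y + 2ab·Cov[B, Y] with a = -2.17, b = 8.
= (-2.17)²·88 + 8²·67.1 + 2·(-2.17)·8·32
= 414.3832 + 4294.4 + (-1111.04) = 3597.7432.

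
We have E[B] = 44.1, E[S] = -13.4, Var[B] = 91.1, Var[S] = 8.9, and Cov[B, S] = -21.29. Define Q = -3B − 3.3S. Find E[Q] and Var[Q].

E[Q] = -88.08, Var[Q] = 495.279

E[Q] = (-3)·E[B] + (-3.3)·E[S] = (-3)·44.1 + (-3.3)·(-13.4) = -88.08.
Var[Q] = a²·Var[B] + b²·Var[S] + 2ab·Cov[B, S] with a = -3, b = -3.3.
= (-3)²·91.1 + (-3.3)²·8.9 + 2·(-3)·(-3.3)·(-21.29)
= 819.9 + 96.921 + (-421.542) = 495.279.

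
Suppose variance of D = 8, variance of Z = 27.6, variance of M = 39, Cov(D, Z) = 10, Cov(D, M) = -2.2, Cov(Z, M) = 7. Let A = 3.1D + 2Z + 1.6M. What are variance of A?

variance of A = 434.096

variance of A = a²·variance of D + b²·variance of Z + c²·variance of M + 2ab·Cov(D, Z) + 2ac·Cov(D, M) + 2bc·Cov(Z, M), with a = 3.1, b = 2, c = 1.6.
= 76.88 + 110.4 + 99.84 + 124 + (-21.824) + 44.8
= 434.096.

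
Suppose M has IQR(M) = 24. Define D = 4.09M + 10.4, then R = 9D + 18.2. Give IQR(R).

IQR(D) = |4.09|·24 = 98.16.
IQR(R) = |9|·98.16 = 883.44.

IQR(R) = 883.44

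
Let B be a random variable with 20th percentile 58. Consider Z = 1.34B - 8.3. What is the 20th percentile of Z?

Since a = 1.34 > 0 the transformation is increasing, so the 20th percentile of Z = a·(P_{20} of B) + b = 1.34·58 + (-8.3) = 69.42.

20th percentile of Z = 69.42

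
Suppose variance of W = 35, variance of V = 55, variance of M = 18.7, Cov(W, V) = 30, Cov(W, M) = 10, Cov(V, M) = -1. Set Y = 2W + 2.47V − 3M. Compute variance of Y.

variance of Y = a²·variance of W + b²·variance of V + c²·variance of M + 2ab·Cov(W, V) + 2ac·Cov(W, M) + 2bc·Cov(V, M), with a = 2, b = 2.47, c = -3.
= 140 + 335.5495 + 168.3 + 296.4 + (-120) + 14.82
= 835.0695.

variance of Y = 835.0695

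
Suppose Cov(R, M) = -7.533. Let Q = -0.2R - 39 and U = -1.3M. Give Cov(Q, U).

Cov(Q, U) = a·c·Cov(R, M) = (-0.2)·(-1.3)·(-7.533) = -1.95858. Additive constants drop out.

Cov(Q, U) = -1.95858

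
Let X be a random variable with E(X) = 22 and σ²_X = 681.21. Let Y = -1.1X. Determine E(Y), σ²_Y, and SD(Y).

E(Y) = -24.2, σ²_Y = 824.2641, SD(Y) = 28.71

Y = -1.1X is linear with a = -1.1, b = 0.
E(Y) = a·E(X) + b = (-1.1)·22 = -24.2.
σ²_Y = a²·σ²_X = (-1.1)²·681.21 = 824.2641.
SD(X) = √681.21 = 26.1.
SD(Y) = |a|·SD(X) = |-1.1|·26.1 = 28.71.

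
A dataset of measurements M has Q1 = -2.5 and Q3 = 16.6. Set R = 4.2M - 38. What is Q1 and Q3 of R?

a = 4.2 > 0: Q1(R) = a·Q1(M)+b = -48.5, Q3(R) = a·Q3(M)+b = 31.72.

Q1(R) = -48.5, Q3(R) = 31.72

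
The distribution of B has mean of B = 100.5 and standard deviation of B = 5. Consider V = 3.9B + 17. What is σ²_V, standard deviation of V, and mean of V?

V = 3.9B + 17 is linear with a = 3.9, b = 17.
σ²_B = 5² = 25.
σ²_V = a²·σ²_B = 3.9²·25 = 380.25 (the additive constant 17 does not affect variance).
standard deviation of V = |a|·standard deviation of B = |3.9|·5 = 19.5.
mean of V = a·mean of B + b = 3.9·100.5 + 17 = 408.95.

σ²_V = 380.25, standard deviation of V = 19.5, mean of V = 408.95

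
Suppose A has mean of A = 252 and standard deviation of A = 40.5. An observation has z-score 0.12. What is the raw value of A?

A = 256.86

A = mean of A + z·standard deviation of A = 252 + 0.12·40.5 = 256.86.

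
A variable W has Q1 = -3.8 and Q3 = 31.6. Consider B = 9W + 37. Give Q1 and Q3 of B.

Q1(B) = 2.8, Q3(B) = 321.4

a = 9 > 0: Q1(B) = a·Q1(W)+b = 2.8, Q3(B) = a·Q3(W)+b = 321.4.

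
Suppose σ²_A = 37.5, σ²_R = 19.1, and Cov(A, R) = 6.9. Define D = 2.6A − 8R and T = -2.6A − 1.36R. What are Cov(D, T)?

By bilinearity, Cov(D, T) = ac·σ²_A + bd·σ²_R + (ad+bc)·Cov(A, R), with a=2.6, b=-8, c=-2.6, d=-1.36.
ac·σ²_A = 2.6·(-2.6)·37.5 = -253.5
bd·σ²_R = (-8)·(-1.36)·19.1 = 207.808
(ad+bc)·Cov(A, R) = (17.264)·6.9 = 119.1216
Cov(D, T) = -253.5 + 207.808 + 119.1216 = 73.4296.

Cov(D, T) = 73.4296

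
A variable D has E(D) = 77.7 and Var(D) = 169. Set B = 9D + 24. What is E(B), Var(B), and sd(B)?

B = 9D + 24 is linear with a = 9, b = 24.
E(B) = a·E(D) + b = 9·77.7 + 24 = 723.3.
Var(B) = a²·Var(D) = 9²·169 = 13689 (the additive constant 24 does not affect variance).
sd(D) = √169 = 13.
sd(B) = |a|·sd(D) = |9|·13 = 117.

E(B) = 723.3, Var(B) = 13689, sd(B) = 117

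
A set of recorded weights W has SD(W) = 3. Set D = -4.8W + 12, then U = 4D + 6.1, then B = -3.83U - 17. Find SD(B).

SD(D) = |-4.8|·3 = 14.4.
SD(U) = |4|·14.4 = 57.6.
SD(B) = |-3.83|·57.6 = 220.608.

SD(B) = 220.608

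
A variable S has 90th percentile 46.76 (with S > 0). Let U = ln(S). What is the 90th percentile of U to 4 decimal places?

ln(S) is increasing, so P_{90}(U) = g(P_{90}(S)) ≈ 3.845.

90th percentile of U = 3.845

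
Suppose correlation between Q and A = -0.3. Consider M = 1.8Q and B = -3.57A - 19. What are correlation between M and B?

correlation between M and B = 0.3

Linear rescalings preserve |correlation|; the slopes 1.8 and -3.57 have opposite signs, so the correlation flips sign: correlation between M and B = −correlation between Q and A = 0.3.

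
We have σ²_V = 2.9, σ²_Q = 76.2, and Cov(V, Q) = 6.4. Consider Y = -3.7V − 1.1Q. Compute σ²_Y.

σ²_Y = 183.999

σ²_Y = a²·σ²_V + b²·σ²_Q + 2ab·Cov(V, Q) with a = -3.7, b = -1.1.
= (-3.7)²·2.9 + (-1.1)²·76.2 + 2·(-3.7)·(-1.1)·6.4
= 39.701 + 92.202 + 52.096 = 183.999.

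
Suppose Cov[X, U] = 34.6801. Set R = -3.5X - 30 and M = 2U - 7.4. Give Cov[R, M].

Cov[R, M] = a·c·Cov[X, U] = (-3.5)·2·34.6801 = -242.7607. Additive constants drop out.

Cov[R, M] = -242.7607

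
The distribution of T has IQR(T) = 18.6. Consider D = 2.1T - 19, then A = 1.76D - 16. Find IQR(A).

IQR(A) = 68.7456

IQR(D) = |2.1|·18.6 = 39.06.
IQR(A) = |1.76|·39.06 = 68.7456.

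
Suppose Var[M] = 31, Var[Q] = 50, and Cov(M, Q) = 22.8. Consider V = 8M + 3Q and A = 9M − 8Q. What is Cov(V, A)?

Cov(V, A) = 188.4

By bilinearity, Cov(V, A) = ac·Var[M] + bd·Var[Q] + (ad+bc)·Cov(M, Q), with a=8, b=3, c=9, d=-8.
ac·Var[M] = 8·9·31 = 2232
bd·Var[Q] = 3·(-8)·50 = -1200
(ad+bc)·Cov(M, Q) = (-37)·22.8 = -843.6
Cov(V, A) = 2232 + (-1200) + (-843.6) = 188.4.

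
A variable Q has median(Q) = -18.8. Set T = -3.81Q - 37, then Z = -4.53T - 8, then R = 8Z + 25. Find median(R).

median(T) = (-3.81)·(-18.8) + (-37) = 34.628.
median(Z) = (-4.53)·34.628 + (-8) = -164.86484.
median(R) = 8·(-164.86484) + 25 = -1293.91872.

median(R) = -1293.91872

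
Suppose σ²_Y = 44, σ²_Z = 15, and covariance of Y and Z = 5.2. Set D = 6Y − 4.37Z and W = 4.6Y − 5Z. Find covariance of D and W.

covariance of D and W = 1281.6196

By bilinearity, covariance of D and W = ac·σ²_Y + bd·σ²_Z + (ad+bc)·covariance of Y and Z, with a=6, b=-4.37, c=4.6, d=-5.
ac·σ²_Y = 6·4.6·44 = 1214.4
bd·σ²_Z = (-4.37)·(-5)·15 = 327.75
(ad+bc)·covariance of Y and Z = (-50.102)·5.2 = -260.5304
covariance of D and W = 1214.4 + 327.75 + (-260.5304) = 1281.6196.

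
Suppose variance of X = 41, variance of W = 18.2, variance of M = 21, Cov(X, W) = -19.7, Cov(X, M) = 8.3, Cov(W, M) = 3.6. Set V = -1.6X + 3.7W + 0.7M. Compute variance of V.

variance of V = 597.712

variance of V = a²·variance of X + b²·variance of W + c²·variance of M + 2ab·Cov(X, W) + 2ac·Cov(X, M) + 2bc·Cov(W, M), with a = -1.6, b = 3.7, c = 0.7.
= 104.96 + 249.158 + 10.29 + 233.248 + (-18.592) + 18.648
= 597.712.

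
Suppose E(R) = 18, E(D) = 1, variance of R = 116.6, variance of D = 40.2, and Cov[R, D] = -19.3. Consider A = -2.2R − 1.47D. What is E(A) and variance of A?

E(A) = (-2.2)·E(R) + (-1.47)·E(D) = (-2.2)·18 + (-1.47)·1 = -41.07.
variance of A = a²·variance of R + b²·variance of D + 2ab·Cov[R, D] with a = -2.2, b = -1.47.
= (-2.2)²·116.6 + (-1.47)²·40.2 + 2·(-2.2)·(-1.47)·(-19.3)
= 564.344 + 86.86818 + (-124.8324) = 526.37978.

E(A) = -41.07, variance of A = 526.37978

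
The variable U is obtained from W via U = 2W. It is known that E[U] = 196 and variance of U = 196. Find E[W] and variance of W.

From U = 2W: E[U] = a·E[W] + b, so E[W] = (E[U] − b)/a = (196 − 0)/2 = 98.
variance of U = a²·variance of W, so variance of W = 196/2² = 49.

E[W] = 98, variance of W = 49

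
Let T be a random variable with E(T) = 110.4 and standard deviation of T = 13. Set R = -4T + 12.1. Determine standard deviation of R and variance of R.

standard deviation of R = 52, variance of R = 2704

R = -4T + 12.1 is linear with a = -4, b = 12.1.
standard deviation of R = |a|·standard deviation of T = |-4|·13 = 52.
variance of T = 13² = 169.
variance of R = a²·variance of T = (-4)²·169 = 2704 (the additive constant 12.1 does not affect variance).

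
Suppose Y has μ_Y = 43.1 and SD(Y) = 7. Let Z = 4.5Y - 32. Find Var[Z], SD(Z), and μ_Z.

Var[Z] = 992.25, SD(Z) = 31.5, μ_Z = 161.95

Z = 4.5Y - 32 is linear with a = 4.5, b = -32.
Var[Y] = 7² = 49.
Var[Z] = a²·Var[Y] = 4.5²·49 = 992.25 (the additive constant -32 does not affect variance).
SD(Z) = |a|·SD(Y) = |4.5|·7 = 31.5.
μ_Z = a·μ_Y + b = 4.5·43.1 + (-32) = 161.95.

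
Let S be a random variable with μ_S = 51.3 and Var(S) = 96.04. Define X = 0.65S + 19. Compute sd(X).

X = 0.65S + 19 is linear with a = 0.65, b = 19.
sd(S) = √96.04 = 9.8.
sd(X) = |a|·sd(S) = |0.65|·9.8 = 6.37.

sd(X) = 6.37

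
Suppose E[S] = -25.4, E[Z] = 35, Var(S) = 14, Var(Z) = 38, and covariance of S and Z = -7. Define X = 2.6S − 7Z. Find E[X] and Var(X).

E[X] = -311.04, Var(X) = 2211.44

E[X] = 2.6·E[S] + (-7)·E[Z] = 2.6·(-25.4) + (-7)·35 = -311.04.
Var(X) = a²·Var(S) + b²·Var(Z) + 2ab·covariance of S and Z with a = 2.6, b = -7.
= 2.6²·14 + (-7)²·38 + 2·2.6·(-7)·(-7)
= 94.64 + 1862 + 254.8 = 2211.44.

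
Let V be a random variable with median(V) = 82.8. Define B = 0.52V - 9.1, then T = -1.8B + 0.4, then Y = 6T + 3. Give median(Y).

median(B) = 0.52·82.8 + (-9.1) = 33.956.
median(T) = (-1.8)·33.956 + 0.4 = -60.7208.
median(Y) = 6·(-60.7208) + 3 = -361.3248.

median(Y) = -361.3248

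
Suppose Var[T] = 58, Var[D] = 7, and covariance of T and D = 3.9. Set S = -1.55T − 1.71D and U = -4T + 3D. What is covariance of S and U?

By bilinearity, covariance of S and U = ac·Var[T] + bd·Var[D] + (ad+bc)·covariance of T and D, with a=-1.55, b=-1.71, c=-4, d=3.
ac·Var[T] = (-1.55)·(-4)·58 = 359.6
bd·Var[D] = (-1.71)·3·7 = -35.91
(ad+bc)·covariance of T and D = (2.19)·3.9 = 8.541
covariance of S and U = 359.6 + (-35.91) + 8.541 = 332.231.

covariance of S and U = 332.231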